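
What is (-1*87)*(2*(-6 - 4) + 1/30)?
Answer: 17371/10 ≈ 1737.1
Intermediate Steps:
(-1*87)*(2*(-6 - 4) + 1/30) = -87*(2*(-10) + 1/30) = -87*(-20 + 1/30) = -87*(-599/30) = 17371/10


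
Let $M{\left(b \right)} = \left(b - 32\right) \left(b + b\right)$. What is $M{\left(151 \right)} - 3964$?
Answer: $31974$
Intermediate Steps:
$M{\left(b \right)} = 2 b \left(-32 + b\right)$ ($M{\left(b \right)} = \left(-32 + b\right) 2 b = 2 b \left(-32 + b\right)$)
$M{\left(151 \right)} - 3964 = 2 \cdot 151 \left(-32 + 151\right) - 3964 = 2 \cdot 151 \cdot 119 - 3964 = 35938 - 3964 = 31974$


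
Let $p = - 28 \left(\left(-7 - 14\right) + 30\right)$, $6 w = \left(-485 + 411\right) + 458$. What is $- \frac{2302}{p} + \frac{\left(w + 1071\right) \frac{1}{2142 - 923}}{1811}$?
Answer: $\frac{2541100969}{278158734} \approx 9.1354$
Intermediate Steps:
$w = 64$ ($w = \frac{\left(-485 + 411\right) + 458}{6} = \frac{-74 + 458}{6} = \frac{1}{6} \cdot 384 = 64$)
$p = -252$ ($p = - 28 \left(-21 + 30\right) = \left(-28\right) 9 = -252$)
$- \frac{2302}{p} + \frac{\left(w + 1071\right) \frac{1}{2142 - 923}}{1811} = - \frac{2302}{-252} + \frac{\left(64 + 1071\right) \frac{1}{2142 - 923}}{1811} = \left(-2302\right) \left(- \frac{1}{252}\right) + \frac{1135}{1219} \cdot \frac{1}{1811} = \frac{1151}{126} + 1135 \cdot \frac{1}{1219} \cdot \frac{1}{1811} = \frac{1151}{126} + \frac{1135}{1219} \cdot \frac{1}{1811} = \frac{1151}{126} + \frac{1135}{2207609} = \frac{2541100969}{278158734}$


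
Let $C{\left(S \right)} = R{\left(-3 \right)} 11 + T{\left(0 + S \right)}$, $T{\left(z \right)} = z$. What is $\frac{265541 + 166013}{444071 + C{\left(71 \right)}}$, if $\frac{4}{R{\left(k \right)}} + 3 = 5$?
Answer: $\frac{215777}{222082} \approx 0.97161$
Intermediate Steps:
$R{\left(k \right)} = 2$ ($R{\left(k \right)} = \frac{4}{-3 + 5} = \frac{4}{2} = 4 \cdot \frac{1}{2} = 2$)
$C{\left(S \right)} = 22 + S$ ($C{\left(S \right)} = 2 \cdot 11 + \left(0 + S\right) = 22 + S$)
$\frac{265541 + 166013}{444071 + C{\left(71 \right)}} = \frac{265541 + 166013}{444071 + \left(22 + 71\right)} = \frac{431554}{444071 + 93} = \frac{431554}{444164} = 431554 \cdot \frac{1}{444164} = \frac{215777}{222082}$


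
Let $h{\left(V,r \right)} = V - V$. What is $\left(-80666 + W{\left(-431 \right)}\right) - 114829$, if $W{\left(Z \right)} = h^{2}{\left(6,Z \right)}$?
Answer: $-195495$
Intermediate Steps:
$h{\left(V,r \right)} = 0$
$W{\left(Z \right)} = 0$ ($W{\left(Z \right)} = 0^{2} = 0$)
$\left(-80666 + W{\left(-431 \right)}\right) - 114829 = \left(-80666 + 0\right) - 114829 = -80666 - 114829 = -195495$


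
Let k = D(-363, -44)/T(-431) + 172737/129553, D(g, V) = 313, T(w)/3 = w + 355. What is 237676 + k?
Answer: 7020492486731/29538084 ≈ 2.3768e+5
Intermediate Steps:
T(w) = 1065 + 3*w (T(w) = 3*(w + 355) = 3*(355 + w) = 1065 + 3*w)
k = -1166053/29538084 (k = 313/(1065 + 3*(-431)) + 172737/129553 = 313/(1065 - 1293) + 172737*(1/129553) = 313/(-228) + 172737/129553 = 313*(-1/228) + 172737/129553 = -313/228 + 172737/129553 = -1166053/29538084 ≈ -0.039476)
237676 + k = 237676 - 1166053/29538084 = 7020492486731/29538084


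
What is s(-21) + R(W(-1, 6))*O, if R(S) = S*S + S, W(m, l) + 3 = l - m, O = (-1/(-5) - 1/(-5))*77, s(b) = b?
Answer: 595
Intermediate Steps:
O = 154/5 (O = (-1*(-1/5) - 1*(-1/5))*77 = (1/5 + 1/5)*77 = (2/5)*77 = 154/5 ≈ 30.800)
W(m, l) = -3 + l - m (W(m, l) = -3 + (l - m) = -3 + l - m)
R(S) = S + S**2 (R(S) = S**2 + S = S + S**2)
s(-21) + R(W(-1, 6))*O = -21 + ((-3 + 6 - 1*(-1))*(1 + (-3 + 6 - 1*(-1))))*(154/5) = -21 + ((-3 + 6 + 1)*(1 + (-3 + 6 + 1)))*(154/5) = -21 + (4*(1 + 4))*(154/5) = -21 + (4*5)*(154/5) = -21 + 20*(154/5) = -21 + 616 = 595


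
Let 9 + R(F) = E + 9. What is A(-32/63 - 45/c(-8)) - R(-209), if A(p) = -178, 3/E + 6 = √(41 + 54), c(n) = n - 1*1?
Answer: -10520/59 - 3*√95/59 ≈ -178.80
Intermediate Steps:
c(n) = -1 + n (c(n) = n - 1 = -1 + n)
E = 3/(-6 + √95) (E = 3/(-6 + √(41 + 54)) = 3/(-6 + √95) ≈ 0.80068)
R(F) = 18/59 + 3*√95/59 (R(F) = -9 + ((18/59 + 3*√95/59) + 9) = -9 + (549/59 + 3*√95/59) = 18/59 + 3*√95/59)
A(-32/63 - 45/c(-8)) - R(-209) = -178 - (18/59 + 3*√95/59) = -178 + (-18/59 - 3*√95/59) = -10520/59 - 3*√95/59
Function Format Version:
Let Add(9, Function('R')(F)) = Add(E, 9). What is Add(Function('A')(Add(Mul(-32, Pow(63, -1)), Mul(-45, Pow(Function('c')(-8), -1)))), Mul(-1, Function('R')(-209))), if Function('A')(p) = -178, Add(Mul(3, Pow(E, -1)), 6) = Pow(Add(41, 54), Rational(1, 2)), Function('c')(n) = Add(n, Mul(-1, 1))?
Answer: Add(Rational(-10520, 59), Mul(Rational(-3, 59), Pow(95, Rational(1, 2)))) ≈ -178.80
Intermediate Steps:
Function('c')(n) = Add(-1, n) (Function('c')(n) = Add(n, -1) = Add(-1, n))
E = Mul(3, Pow(Add(-6, Pow(95, Rational(1, 2))), -1)) (E = Mul(3, Pow(Add(-6, Pow(Add(41, 54), Rational(1, 2))), -1)) = Mul(3, Pow(Add(-6, Pow(95, Rational(1, 2))), -1)) ≈ 0.80068)
Function('R')(F) = Add(Rational(18, 59), Mul(Rational(3, 59), Pow(95, Rational(1, 2)))) (Function('R')(F) = Add(-9, Add(Add(Rational(18, 59), Mul(Rational(3, 59), Pow(95, Rational(1, 2)))), 9)) = Add(-9, Add(Rational(549, 59), Mul(Rational(3, 59), Pow(95, Rational(1, 2))))) = Add(Rational(18, 59), Mul(Rational(3, 59), Pow(95, Rational(1, 2)))))
Add(Function('A')(Add(Mul(-32, Pow(63, -1)), Mul(-45, Pow(Function('c')(-8), -1)))), Mul(-1, Function('R')(-209))) = Add(-178, Mul(-1, Add(Rational(18, 59), Mul(Rational(3, 59), Pow(95, Rational(1, 2)))))) = Add(-178, Add(Rational(-18, 59), Mul(Rational(-3, 59), Pow(95, Rational(1, 2))))) = Add(Rational(-10520, 59), Mul(Rational(-3, 59), Pow(95, Rational(1, 2))))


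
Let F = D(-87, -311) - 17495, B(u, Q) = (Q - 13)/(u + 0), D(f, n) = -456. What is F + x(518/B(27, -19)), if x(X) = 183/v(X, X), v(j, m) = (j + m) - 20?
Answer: -128404967/7153 ≈ -17951.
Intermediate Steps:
v(j, m) = -20 + j + m
B(u, Q) = (-13 + Q)/u
x(X) = 183/(-20 + 2*X) (x(X) = 183/(-20 + X + X) = 183/(-20 + 2*X))
F = -17951 (F = -456 - 17495 = -17951)
F + x(518/B(27, -19)) = -17951 + 183/(2*(-10 + 518/(((-13 - 19)/27)))) = -17951 + 183/(2*(-10 + 518/(((1/27)*(-32))))) = -17951 + 183/(2*(-10 + 518/(-32/27))) = -17951 + 183/(2*(-10 + 518*(-27/32))) = -17951 + 183/(2*(-10 - 6993/16)) = -17951 + 183/(2*(-7153/16)) = -17951 + (183/2)*(-16/7153) = -17951 - 1464/7153 = -128404967/7153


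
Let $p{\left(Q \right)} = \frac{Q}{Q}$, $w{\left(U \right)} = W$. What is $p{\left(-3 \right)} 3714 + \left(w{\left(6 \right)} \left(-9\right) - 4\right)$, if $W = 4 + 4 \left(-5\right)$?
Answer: $3854$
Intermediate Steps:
$W = -16$ ($W = 4 - 20 = -16$)
$w{\left(U \right)} = -16$
$p{\left(Q \right)} = 1$
$p{\left(-3 \right)} 3714 + \left(w{\left(6 \right)} \left(-9\right) - 4\right) = 1 \cdot 3714 - -140 = 3714 + \left(144 - 4\right) = 3714 + 140 = 3854$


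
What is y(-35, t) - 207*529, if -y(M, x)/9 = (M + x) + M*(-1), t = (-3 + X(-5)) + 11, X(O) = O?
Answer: -109530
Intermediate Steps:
t = 3 (t = (-3 - 5) + 11 = -8 + 11 = 3)
y(M, x) = -9*x (y(M, x) = -9*((M + x) + M*(-1)) = -9*((M + x) - M) = -9*x)
y(-35, t) - 207*529 = -9*3 - 207*529 = -27 - 109503 = -109530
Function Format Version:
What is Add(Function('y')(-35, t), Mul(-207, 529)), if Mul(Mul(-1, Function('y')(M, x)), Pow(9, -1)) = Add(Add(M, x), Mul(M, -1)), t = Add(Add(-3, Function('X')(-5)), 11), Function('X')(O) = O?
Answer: -109530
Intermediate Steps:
t = 3 (t = Add(Add(-3, -5), 11) = Add(-8, 11) = 3)
Function('y')(M, x) = Mul(-9, x) (Function('y')(M, x) = Mul(-9, Add(Add(M, x), Mul(M, -1))) = Mul(-9, Add(Add(M, x), Mul(-1, M))) = Mul(-9, x))
Add(Function('y')(-35, t), Mul(-207, 529)) = Add(Mul(-9, 3), Mul(-207, 529)) = Add(-27, -109503) = -109530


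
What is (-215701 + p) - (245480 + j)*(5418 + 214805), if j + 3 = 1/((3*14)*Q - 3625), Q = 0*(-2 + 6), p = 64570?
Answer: -195966892599527/3625 ≈ -5.4060e+10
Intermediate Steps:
Q = 0 (Q = 0*4 = 0)
j = -10876/3625 (j = -3 + 1/((3*14)*0 - 3625) = -3 + 1/(42*0 - 3625) = -3 + 1/(0 - 3625) = -3 + 1/(-3625) = -3 - 1/3625 = -10876/3625 ≈ -3.0003)
(-215701 + p) - (245480 + j)*(5418 + 214805) = (-215701 + 64570) - (245480 - 10876/3625)*(5418 + 214805) = -151131 - 889854124*220223/3625 = -151131 - 1*195966344749652/3625 = -151131 - 195966344749652/3625 = -195966892599527/3625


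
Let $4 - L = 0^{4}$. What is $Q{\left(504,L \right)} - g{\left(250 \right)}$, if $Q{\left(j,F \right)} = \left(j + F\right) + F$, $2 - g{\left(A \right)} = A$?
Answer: $760$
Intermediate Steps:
$L = 4$ ($L = 4 - 0^{4} = 4 - 0 = 4 + 0 = 4$)
$g{\left(A \right)} = 2 - A$
$Q{\left(j,F \right)} = j + 2 F$ ($Q{\left(j,F \right)} = \left(F + j\right) + F = j + 2 F$)
$Q{\left(504,L \right)} - g{\left(250 \right)} = \left(504 + 2 \cdot 4\right) - \left(2 - 250\right) = \left(504 + 8\right) - \left(2 - 250\right) = 512 - -248 = 512 + 248 = 760$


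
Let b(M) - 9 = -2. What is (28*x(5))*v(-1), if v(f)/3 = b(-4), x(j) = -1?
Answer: -588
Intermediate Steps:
b(M) = 7 (b(M) = 9 - 2 = 7)
v(f) = 21 (v(f) = 3*7 = 21)
(28*x(5))*v(-1) = (28*(-1))*21 = -28*21 = -588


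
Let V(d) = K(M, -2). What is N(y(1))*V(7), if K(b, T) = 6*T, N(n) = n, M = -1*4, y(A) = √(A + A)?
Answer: -12*√2 ≈ -16.971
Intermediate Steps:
y(A) = √2*√A (y(A) = √(2*A) = √2*√A)
M = -4
V(d) = -12 (V(d) = 6*(-2) = -12)
N(y(1))*V(7) = (√2*√1)*(-12) = (√2*1)*(-12) = √2*(-12) = -12*√2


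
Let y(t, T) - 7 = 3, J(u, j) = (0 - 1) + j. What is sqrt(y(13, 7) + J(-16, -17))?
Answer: 2*I*sqrt(2) ≈ 2.8284*I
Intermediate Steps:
J(u, j) = -1 + j
y(t, T) = 10 (y(t, T) = 7 + 3 = 10)
sqrt(y(13, 7) + J(-16, -17)) = sqrt(10 + (-1 - 17)) = sqrt(10 - 18) = sqrt(-8) = 2*I*sqrt(2)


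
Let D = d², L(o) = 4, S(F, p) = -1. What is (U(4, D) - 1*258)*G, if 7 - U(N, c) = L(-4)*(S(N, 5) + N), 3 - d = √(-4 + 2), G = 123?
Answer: -32349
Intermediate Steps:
d = 3 - I*√2 (d = 3 - √(-4 + 2) = 3 - √(-2) = 3 - I*√2 ≈ 3.0 - 1.4142*I)
D = (3 - I*√2)² ≈ 7.0 - 8.4853*I
U(N, c) = 11 - 4*N (U(N, c) = 7 - 4*(-1 + N) = 7 - (-4 + 4*N) = 7 + (4 - 4*N) = 11 - 4*N)
(U(4, D) - 1*258)*G = ((11 - 4*4) - 1*258)*123 = ((11 - 16) - 258)*123 = (-5 - 258)*123 = -263*123 = -32349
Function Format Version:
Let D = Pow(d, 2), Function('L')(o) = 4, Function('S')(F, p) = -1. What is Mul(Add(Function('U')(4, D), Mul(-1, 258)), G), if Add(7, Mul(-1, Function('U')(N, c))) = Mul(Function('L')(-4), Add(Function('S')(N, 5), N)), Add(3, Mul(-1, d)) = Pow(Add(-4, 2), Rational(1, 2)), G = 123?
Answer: -32349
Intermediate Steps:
d = Add(3, Mul(-1, I, Pow(2, Rational(1, 2)))) (d = Add(3, Mul(-1, Pow(Add(-4, 2), Rational(1, 2)))) = Add(3, Mul(-1, Pow(-2, Rational(1, 2)))) = Add(3, Mul(-1, Mul(I, Pow(2, Rational(1, 2))))) = Add(3, Mul(-1, I, Pow(2, Rational(1, 2)))) ≈ Add(3.0000, Mul(-1.4142, I)))
D = Pow(Add(3, Mul(-1, I, Pow(2, Rational(1, 2)))), 2) ≈ Add(7.0000, Mul(-8.4853, I))
Function('U')(N, c) = Add(11, Mul(-4, N)) (Function('U')(N, c) = Add(7, Mul(-1, Mul(4, Add(-1, N)))) = Add(7, Mul(-1, Add(-4, Mul(4, N)))) = Add(7, Add(4, Mul(-4, N))) = Add(11, Mul(-4, N)))
Mul(Add(Function('U')(4, D), Mul(-1, 258)), G) = Mul(Add(Add(11, Mul(-4, 4)), Mul(-1, 258)), 123) = Mul(Add(Add(11, -16), -258), 123) = Mul(Add(-5, -258), 123) = Mul(-263, 123) = -32349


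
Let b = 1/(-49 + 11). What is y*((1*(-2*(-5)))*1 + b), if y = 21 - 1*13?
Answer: 1516/19 ≈ 79.789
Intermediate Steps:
y = 8 (y = 21 - 13 = 8)
b = -1/38 (b = 1/(-38) = -1/38 ≈ -0.026316)
y*((1*(-2*(-5)))*1 + b) = 8*((1*(-2*(-5)))*1 - 1/38) = 8*((1*10)*1 - 1/38) = 8*(10*1 - 1/38) = 8*(10 - 1/38) = 8*(379/38) = 1516/19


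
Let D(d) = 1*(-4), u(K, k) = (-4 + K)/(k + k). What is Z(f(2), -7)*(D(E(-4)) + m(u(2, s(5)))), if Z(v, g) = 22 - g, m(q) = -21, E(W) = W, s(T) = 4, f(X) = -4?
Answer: -725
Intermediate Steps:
u(K, k) = (-4 + K)/(2*k) (u(K, k) = (-4 + K)/((2*k)) = (-4 + K)*(1/(2*k)) = (-4 + K)/(2*k))
D(d) = -4
Z(f(2), -7)*(D(E(-4)) + m(u(2, s(5)))) = (22 - 1*(-7))*(-4 - 21) = (22 + 7)*(-25) = 29*(-25) = -725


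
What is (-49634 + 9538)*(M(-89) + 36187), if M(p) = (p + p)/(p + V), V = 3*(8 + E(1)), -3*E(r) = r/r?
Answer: -47885048960/33 ≈ -1.4511e+9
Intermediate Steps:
E(r) = -⅓ (E(r) = -r/(3*r) = -⅓*1 = -⅓)
V = 23 (V = 3*(8 - ⅓) = 3*(23/3) = 23)
M(p) = 2*p/(23 + p) (M(p) = (p + p)/(p + 23) = (2*p)/(23 + p) = 2*p/(23 + p))
(-49634 + 9538)*(M(-89) + 36187) = (-49634 + 9538)*(2*(-89)/(23 - 89) + 36187) = -40096*(2*(-89)/(-66) + 36187) = -40096*(2*(-89)*(-1/66) + 36187) = -40096*(89/33 + 36187) = -40096*1194260/33 = -47885048960/33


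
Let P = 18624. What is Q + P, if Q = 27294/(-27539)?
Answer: 512859042/27539 ≈ 18623.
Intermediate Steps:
Q = -27294/27539 (Q = 27294*(-1/27539) = -27294/27539 ≈ -0.99110)
Q + P = -27294/27539 + 18624 = 512859042/27539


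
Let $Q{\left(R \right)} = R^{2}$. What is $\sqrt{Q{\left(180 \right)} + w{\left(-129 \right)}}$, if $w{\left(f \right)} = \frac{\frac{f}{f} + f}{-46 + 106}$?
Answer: $\frac{4 \sqrt{455595}}{15} \approx 179.99$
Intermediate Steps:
$w{\left(f \right)} = \frac{1}{60} + \frac{f}{60}$ ($w{\left(f \right)} = \frac{1 + f}{60} = \left(1 + f\right) \frac{1}{60} = \frac{1}{60} + \frac{f}{60}$)
$\sqrt{Q{\left(180 \right)} + w{\left(-129 \right)}} = \sqrt{180^{2} + \left(\frac{1}{60} + \frac{1}{60} \left(-129\right)\right)} = \sqrt{32400 + \left(\frac{1}{60} - \frac{43}{20}\right)} = \sqrt{32400 - \frac{32}{15}} = \sqrt{\frac{485968}{15}} = \frac{4 \sqrt{455595}}{15}$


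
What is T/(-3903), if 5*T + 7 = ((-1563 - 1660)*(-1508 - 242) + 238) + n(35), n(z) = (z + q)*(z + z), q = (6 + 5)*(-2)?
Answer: -5641391/19515 ≈ -289.08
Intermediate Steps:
q = -22 (q = 11*(-2) = -22)
n(z) = 2*z*(-22 + z) (n(z) = (z - 22)*(z + z) = (-22 + z)*(2*z) = 2*z*(-22 + z))
T = 5641391/5 (T = -7/5 + (((-1563 - 1660)*(-1508 - 242) + 238) + 2*35*(-22 + 35))/5 = -7/5 + ((-3223*(-1750) + 238) + 2*35*13)/5 = -7/5 + ((5640250 + 238) + 910)/5 = -7/5 + (5640488 + 910)/5 = -7/5 + (⅕)*5641398 = -7/5 + 5641398/5 = 5641391/5 ≈ 1.1283e+6)
T/(-3903) = (5641391/5)/(-3903) = (5641391/5)*(-1/3903) = -5641391/19515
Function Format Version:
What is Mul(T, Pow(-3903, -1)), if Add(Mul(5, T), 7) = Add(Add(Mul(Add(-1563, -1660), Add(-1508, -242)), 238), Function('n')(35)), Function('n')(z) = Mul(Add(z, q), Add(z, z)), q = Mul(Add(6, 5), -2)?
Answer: Rational(-5641391, 19515) ≈ -289.08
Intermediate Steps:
q = -22 (q = Mul(11, -2) = -22)
Function('n')(z) = Mul(2, z, Add(-22, z)) (Function('n')(z) = Mul(Add(z, -22), Add(z, z)) = Mul(Add(-22, z), Mul(2, z)) = Mul(2, z, Add(-22, z)))
T = Rational(5641391, 5) (T = Add(Rational(-7, 5), Mul(Rational(1, 5), Add(Add(Mul(Add(-1563, -1660), Add(-1508, -242)), 238), Mul(2, 35, Add(-22, 35))))) = Add(Rational(-7, 5), Mul(Rational(1, 5), Add(Add(Mul(-3223, -1750), 238), Mul(2, 35, 13)))) = Add(Rational(-7, 5), Mul(Rational(1, 5), Add(Add(5640250, 238), 910))) = Add(Rational(-7, 5), Mul(Rational(1, 5), Add(5640488, 910))) = Add(Rational(-7, 5), Mul(Rational(1, 5), 5641398)) = Add(Rational(-7, 5), Rational(5641398, 5)) = Rational(5641391, 5) ≈ 1.1283e+6)
Mul(T, Pow(-3903, -1)) = Mul(Rational(5641391, 5), Pow(-3903, -1)) = Mul(Rational(5641391, 5), Rational(-1, 3903)) = Rational(-5641391, 19515)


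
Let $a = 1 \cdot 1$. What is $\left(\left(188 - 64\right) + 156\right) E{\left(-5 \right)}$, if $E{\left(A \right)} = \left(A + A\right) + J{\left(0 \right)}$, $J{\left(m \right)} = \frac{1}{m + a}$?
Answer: $-2520$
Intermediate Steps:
$a = 1$
$J{\left(m \right)} = \frac{1}{1 + m}$ ($J{\left(m \right)} = \frac{1}{m + 1} = \frac{1}{1 + m}$)
$E{\left(A \right)} = 1 + 2 A$ ($E{\left(A \right)} = \left(A + A\right) + \frac{1}{1 + 0} = 2 A + 1^{-1} = 2 A + 1 = 1 + 2 A$)
$\left(\left(188 - 64\right) + 156\right) E{\left(-5 \right)} = \left(\left(188 - 64\right) + 156\right) \left(1 + 2 \left(-5\right)\right) = \left(124 + 156\right) \left(1 - 10\right) = 280 \left(-9\right) = -2520$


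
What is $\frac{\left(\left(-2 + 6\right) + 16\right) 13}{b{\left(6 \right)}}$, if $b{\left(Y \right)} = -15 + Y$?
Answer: $- \frac{260}{9} \approx -28.889$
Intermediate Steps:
$\frac{\left(\left(-2 + 6\right) + 16\right) 13}{b{\left(6 \right)}} = \frac{\left(\left(-2 + 6\right) + 16\right) 13}{-15 + 6} = \frac{\left(4 + 16\right) 13}{-9} = 20 \cdot 13 \left(- \frac{1}{9}\right) = 260 \left(- \frac{1}{9}\right) = - \frac{260}{9}$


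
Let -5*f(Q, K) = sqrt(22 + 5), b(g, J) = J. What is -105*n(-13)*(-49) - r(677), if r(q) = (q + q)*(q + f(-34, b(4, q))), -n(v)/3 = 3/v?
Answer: -11870249/13 + 4062*sqrt(3)/5 ≈ -9.1169e+5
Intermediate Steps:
n(v) = -9/v
f(Q, K) = -3*sqrt(3)/5 (f(Q, K) = -sqrt(22 + 5)/5 = -3*sqrt(3)/5)
r(q) = 2*q*(q - 3*sqrt(3)/5) (r(q) = (q + q)*(q - 3*sqrt(3)/5) = (2*q)*(q - 3*sqrt(3)/5) = 2*q*(q - 3*sqrt(3)/5))
-105*n(-13)*(-49) - r(677) = -(-945)/(-13)*(-49) - 2*677*(-3*sqrt(3) + 5*677)/5 = -(-945)*(-1)/13*(-49) - 2*677*(-3*sqrt(3) + 3385)/5 = -105*9/13*(-49) - 2*677*(3385 - 3*sqrt(3))/5 = -945/13*(-49) - (916658 - 4062*sqrt(3)/5) = 46305/13 + (-916658 + 4062*sqrt(3)/5) = -11870249/13 + 4062*sqrt(3)/5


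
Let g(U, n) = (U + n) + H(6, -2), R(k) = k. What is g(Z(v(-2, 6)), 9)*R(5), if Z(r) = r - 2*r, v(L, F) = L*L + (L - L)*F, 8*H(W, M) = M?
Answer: 95/4 ≈ 23.750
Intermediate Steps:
H(W, M) = M/8
v(L, F) = L² (v(L, F) = L² + 0*F = L² + 0 = L²)
Z(r) = -r
g(U, n) = -¼ + U + n (g(U, n) = (U + n) + (⅛)*(-2) = (U + n) - ¼ = -¼ + U + n)
g(Z(v(-2, 6)), 9)*R(5) = (-¼ - 1*(-2)² + 9)*5 = (-¼ - 1*4 + 9)*5 = (-¼ - 4 + 9)*5 = (19/4)*5 = 95/4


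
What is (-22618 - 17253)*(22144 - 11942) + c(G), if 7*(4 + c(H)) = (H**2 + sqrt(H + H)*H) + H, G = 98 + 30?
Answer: -2847329062/7 ≈ -4.0676e+8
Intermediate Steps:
G = 128
c(H) = -4 + H/7 + H**2/7 + sqrt(2)*H**(3/2)/7 (c(H) = -4 + ((H**2 + sqrt(H + H)*H) + H)/7 = -4 + ((H**2 + sqrt(2*H)*H) + H)/7 = -4 + ((H**2 + (sqrt(2)*sqrt(H))*H) + H)/7 = -4 + ((H**2 + sqrt(2)*H**(3/2)) + H)/7 = -4 + (H + H**2 + sqrt(2)*H**(3/2))/7 = -4 + (H/7 + H**2/7 + sqrt(2)*H**(3/2)/7) = -4 + H/7 + H**2/7 + sqrt(2)*H**(3/2)/7)
(-22618 - 17253)*(22144 - 11942) + c(G) = (-22618 - 17253)*(22144 - 11942) + (-4 + (1/7)*128 + (1/7)*128**2 + sqrt(2)*128**(3/2)/7) = -39871*10202 + (-4 + 128/7 + (1/7)*16384 + sqrt(2)*(1024*sqrt(2))/7) = -406763942 + (-4 + 128/7 + 16384/7 + 2048/7) = -406763942 + 18532/7 = -2847329062/7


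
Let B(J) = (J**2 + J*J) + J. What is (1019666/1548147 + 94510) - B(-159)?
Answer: 68285139395/1548147 ≈ 44108.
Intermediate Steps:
B(J) = J + 2*J**2 (B(J) = (J**2 + J**2) + J = 2*J**2 + J = J + 2*J**2)
(1019666/1548147 + 94510) - B(-159) = (1019666/1548147 + 94510) - (-159)*(1 + 2*(-159)) = (1019666*(1/1548147) + 94510) - (-159)*(1 - 318) = (1019666/1548147 + 94510) - (-159)*(-317) = 146316392636/1548147 - 1*50403 = 146316392636/1548147 - 50403 = 68285139395/1548147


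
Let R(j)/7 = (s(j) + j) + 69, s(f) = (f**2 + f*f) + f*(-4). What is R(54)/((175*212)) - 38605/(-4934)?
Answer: 116461363/13075100 ≈ 8.9071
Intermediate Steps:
s(f) = -4*f + 2*f**2 (s(f) = (f**2 + f**2) - 4*f = 2*f**2 - 4*f = -4*f + 2*f**2)
R(j) = 483 + 7*j + 14*j*(-2 + j) (R(j) = 7*((2*j*(-2 + j) + j) + 69) = 7*((j + 2*j*(-2 + j)) + 69) = 7*(69 + j + 2*j*(-2 + j)) = 483 + 7*j + 14*j*(-2 + j))
R(54)/((175*212)) - 38605/(-4934) = (483 - 21*54 + 14*54**2)/((175*212)) - 38605/(-4934) = (483 - 1134 + 14*2916)/37100 - 38605*(-1/4934) = (483 - 1134 + 40824)*(1/37100) + 38605/4934 = 40173*(1/37100) + 38605/4934 = 5739/5300 + 38605/4934 = 116461363/13075100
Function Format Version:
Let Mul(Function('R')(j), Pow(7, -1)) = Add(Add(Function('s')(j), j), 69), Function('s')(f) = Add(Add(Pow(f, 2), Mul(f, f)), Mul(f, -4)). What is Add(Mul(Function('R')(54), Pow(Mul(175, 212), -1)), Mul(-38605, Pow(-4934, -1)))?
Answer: Rational(116461363, 13075100) ≈ 8.9071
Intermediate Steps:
Function('s')(f) = Add(Mul(-4, f), Mul(2, Pow(f, 2))) (Function('s')(f) = Add(Add(Pow(f, 2), Pow(f, 2)), Mul(-4, f)) = Add(Mul(2, Pow(f, 2)), Mul(-4, f)) = Add(Mul(-4, f), Mul(2, Pow(f, 2))))
Function('R')(j) = Add(483, Mul(7, j), Mul(14, j, Add(-2, j))) (Function('R')(j) = Mul(7, Add(Add(Mul(2, j, Add(-2, j)), j), 69)) = Mul(7, Add(Add(j, Mul(2, j, Add(-2, j))), 69)) = Mul(7, Add(69, j, Mul(2, j, Add(-2, j)))) = Add(483, Mul(7, j), Mul(14, j, Add(-2, j))))
Add(Mul(Function('R')(54), Pow(Mul(175, 212), -1)), Mul(-38605, Pow(-4934, -1))) = Add(Mul(Add(483, Mul(-21, 54), Mul(14, Pow(54, 2))), Pow(Mul(175, 212), -1)), Mul(-38605, Pow(-4934, -1))) = Add(Mul(Add(483, -1134, Mul(14, 2916)), Pow(37100, -1)), Mul(-38605, Rational(-1, 4934))) = Add(Mul(Add(483, -1134, 40824), Rational(1, 37100)), Rational(38605, 4934)) = Add(Mul(40173, Rational(1, 37100)), Rational(38605, 4934)) = Add(Rational(5739, 5300), Rational(38605, 4934)) = Rational(116461363, 13075100)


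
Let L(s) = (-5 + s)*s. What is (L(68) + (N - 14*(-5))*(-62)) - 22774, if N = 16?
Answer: -23822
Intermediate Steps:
L(s) = s*(-5 + s)
(L(68) + (N - 14*(-5))*(-62)) - 22774 = (68*(-5 + 68) + (16 - 14*(-5))*(-62)) - 22774 = (68*63 + (16 + 70)*(-62)) - 22774 = (4284 + 86*(-62)) - 22774 = (4284 - 5332) - 22774 = -1048 - 22774 = -23822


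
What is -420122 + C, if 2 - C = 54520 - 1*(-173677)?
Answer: -648317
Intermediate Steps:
C = -228195 (C = 2 - (54520 - 1*(-173677)) = 2 - (54520 + 173677) = 2 - 1*228197 = 2 - 228197 = -228195)
-420122 + C = -420122 - 228195 = -648317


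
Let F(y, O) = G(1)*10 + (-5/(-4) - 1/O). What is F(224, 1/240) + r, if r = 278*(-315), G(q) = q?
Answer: -351195/4 ≈ -87799.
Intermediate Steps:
F(y, O) = 45/4 - 1/O (F(y, O) = 1*10 + (-5/(-4) - 1/O) = 10 + (-5*(-¼) - 1/O) = 10 + (5/4 - 1/O) = 45/4 - 1/O)
r = -87570
F(224, 1/240) + r = (45/4 - 1/(1/240)) - 87570 = (45/4 - 1/1/240) - 87570 = (45/4 - 1*240) - 87570 = (45/4 - 240) - 87570 = -915/4 - 87570 = -351195/4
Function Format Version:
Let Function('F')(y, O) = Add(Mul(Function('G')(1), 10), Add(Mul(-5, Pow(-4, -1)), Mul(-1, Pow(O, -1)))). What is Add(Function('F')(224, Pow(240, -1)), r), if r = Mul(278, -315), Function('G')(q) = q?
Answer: Rational(-351195, 4) ≈ -87799.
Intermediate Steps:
Function('F')(y, O) = Add(Rational(45, 4), Mul(-1, Pow(O, -1))) (Function('F')(y, O) = Add(Mul(1, 10), Add(Mul(-5, Pow(-4, -1)), Mul(-1, Pow(O, -1)))) = Add(10, Add(Mul(-5, Rational(-1, 4)), Mul(-1, Pow(O, -1)))) = Add(10, Add(Rational(5, 4), Mul(-1, Pow(O, -1)))) = Add(Rational(45, 4), Mul(-1, Pow(O, -1))))
r = -87570
Add(Function('F')(224, Pow(240, -1)), r) = Add(Add(Rational(45, 4), Mul(-1, Pow(Pow(240, -1), -1))), -87570) = Add(Add(Rational(45, 4), Mul(-1, Pow(Rational(1, 240), -1))), -87570) = Add(Add(Rational(45, 4), Mul(-1, 240)), -87570) = Add(Add(Rational(45, 4), -240), -87570) = Add(Rational(-915, 4), -87570) = Rational(-351195, 4)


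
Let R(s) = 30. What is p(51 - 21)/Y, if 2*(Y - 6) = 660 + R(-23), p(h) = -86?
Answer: -86/351 ≈ -0.24501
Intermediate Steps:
Y = 351 (Y = 6 + (660 + 30)/2 = 6 + (1/2)*690 = 6 + 345 = 351)
p(51 - 21)/Y = -86/351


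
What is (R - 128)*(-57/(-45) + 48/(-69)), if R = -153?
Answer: -55357/345 ≈ -160.46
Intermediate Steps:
(R - 128)*(-57/(-45) + 48/(-69)) = (-153 - 128)*(-57/(-45) + 48/(-69)) = -281*(-57*(-1/45) + 48*(-1/69)) = -281*(19/15 - 16/23) = -281*197/345 = -55357/345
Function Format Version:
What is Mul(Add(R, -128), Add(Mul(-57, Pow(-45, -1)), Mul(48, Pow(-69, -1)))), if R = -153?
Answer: Rational(-55357, 345) ≈ -160.46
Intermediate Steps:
Mul(Add(R, -128), Add(Mul(-57, Pow(-45, -1)), Mul(48, Pow(-69, -1)))) = Mul(Add(-153, -128), Add(Mul(-57, Pow(-45, -1)), Mul(48, Pow(-69, -1)))) = Mul(-281, Add(Mul(-57, Rational(-1, 45)), Mul(48, Rational(-1, 69)))) = Mul(-281, Add(Rational(19, 15), Rational(-16, 23))) = Mul(-281, Rational(197, 345)) = Rational(-55357, 345)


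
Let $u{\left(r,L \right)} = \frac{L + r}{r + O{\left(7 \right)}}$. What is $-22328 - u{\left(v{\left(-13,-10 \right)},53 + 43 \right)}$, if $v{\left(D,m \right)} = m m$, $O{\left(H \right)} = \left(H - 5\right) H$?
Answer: $- \frac{1272794}{57} \approx -22330.0$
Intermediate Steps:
$O{\left(H \right)} = H \left(-5 + H\right)$ ($O{\left(H \right)} = \left(-5 + H\right) H = H \left(-5 + H\right)$)
$v{\left(D,m \right)} = m^{2}$
$u{\left(r,L \right)} = \frac{L + r}{14 + r}$ ($u{\left(r,L \right)} = \frac{L + r}{r + 7 \left(-5 + 7\right)} = \frac{L + r}{r + 7 \cdot 2} = \frac{L + r}{r + 14} = \frac{L + r}{14 + r}$)
$-22328 - u{\left(v{\left(-13,-10 \right)},53 + 43 \right)} = -22328 - \frac{\left(53 + 43\right) + \left(-10\right)^{2}}{14 + \left(-10\right)^{2}} = -22328 - \frac{96 + 100}{14 + 100} = -22328 - \frac{1}{114} \cdot 196 = -22328 - \frac{98}{57} = - \frac{1272794}{57}$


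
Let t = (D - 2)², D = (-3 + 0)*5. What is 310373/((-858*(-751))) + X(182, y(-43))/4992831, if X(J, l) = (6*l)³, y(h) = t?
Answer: 373449838671955/357463399722 ≈ 1044.7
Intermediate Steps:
D = -15 (D = -3*5 = -15)
t = 289 (t = (-15 - 2)² = (-17)² = 289)
y(h) = 289
X(J, l) = 216*l³
310373/((-858*(-751))) + X(182, y(-43))/4992831 = 310373/((-858*(-751))) + (216*289³)/4992831 = 310373/644358 + (216*24137569)*(1/4992831) = 310373*(1/644358) + 5213714904*(1/4992831) = 310373/644358 + 579301656/554759 = 373449838671955/357463399722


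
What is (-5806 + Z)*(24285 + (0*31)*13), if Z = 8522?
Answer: 65958060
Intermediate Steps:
(-5806 + Z)*(24285 + (0*31)*13) = (-5806 + 8522)*(24285 + (0*31)*13) = 2716*(24285 + 0*13) = 2716*(24285 + 0) = 2716*24285 = 65958060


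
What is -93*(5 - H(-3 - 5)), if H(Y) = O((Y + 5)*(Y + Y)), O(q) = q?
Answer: 3999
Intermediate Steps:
H(Y) = 2*Y*(5 + Y) (H(Y) = (Y + 5)*(Y + Y) = (5 + Y)*(2*Y) = 2*Y*(5 + Y))
-93*(5 - H(-3 - 5)) = -93*(5 - 2*(-3 - 5)*(5 + (-3 - 5))) = -93*(5 - 2*(-8)*(5 - 8)) = -93*(5 - 2*(-8)*(-3)) = -93*(5 - 1*48) = -93*(5 - 48) = -93*(-43) = 3999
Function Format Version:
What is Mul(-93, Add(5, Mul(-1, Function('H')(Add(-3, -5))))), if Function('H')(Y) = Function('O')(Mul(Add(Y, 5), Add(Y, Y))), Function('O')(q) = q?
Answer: 3999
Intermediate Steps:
Function('H')(Y) = Mul(2, Y, Add(5, Y)) (Function('H')(Y) = Mul(Add(Y, 5), Add(Y, Y)) = Mul(Add(5, Y), Mul(2, Y)) = Mul(2, Y, Add(5, Y)))
Mul(-93, Add(5, Mul(-1, Function('H')(Add(-3, -5))))) = Mul(-93, Add(5, Mul(-1, Mul(2, Add(-3, -5), Add(5, Add(-3, -5)))))) = Mul(-93, Add(5, Mul(-1, Mul(2, -8, Add(5, -8))))) = Mul(-93, Add(5, Mul(-1, Mul(2, -8, -3)))) = Mul(-93, Add(5, Mul(-1, 48))) = Mul(-93, Add(5, -48)) = Mul(-93, -43) = 3999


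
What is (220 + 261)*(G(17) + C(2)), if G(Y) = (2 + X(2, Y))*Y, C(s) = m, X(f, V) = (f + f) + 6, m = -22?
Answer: 87542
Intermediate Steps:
X(f, V) = 6 + 2*f (X(f, V) = 2*f + 6 = 6 + 2*f)
C(s) = -22
G(Y) = 12*Y (G(Y) = (2 + (6 + 2*2))*Y = (2 + (6 + 4))*Y = (2 + 10)*Y = 12*Y)
(220 + 261)*(G(17) + C(2)) = (220 + 261)*(12*17 - 22) = 481*(204 - 22) = 481*182 = 87542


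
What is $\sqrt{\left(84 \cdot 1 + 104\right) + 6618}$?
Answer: $\sqrt{6806} \approx 82.499$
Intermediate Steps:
$\sqrt{\left(84 \cdot 1 + 104\right) + 6618} = \sqrt{\left(84 + 104\right) + 6618} = \sqrt{188 + 6618} = \sqrt{6806}$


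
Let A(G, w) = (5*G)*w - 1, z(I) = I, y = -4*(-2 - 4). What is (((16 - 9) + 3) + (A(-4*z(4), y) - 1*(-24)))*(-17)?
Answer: 32079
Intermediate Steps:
y = 24 (y = -4*(-6) = 24)
A(G, w) = -1 + 5*G*w (A(G, w) = 5*G*w - 1 = -1 + 5*G*w)
(((16 - 9) + 3) + (A(-4*z(4), y) - 1*(-24)))*(-17) = (((16 - 9) + 3) + ((-1 + 5*(-4*4)*24) - 1*(-24)))*(-17) = ((7 + 3) + ((-1 + 5*(-16)*24) + 24))*(-17) = (10 + ((-1 - 1920) + 24))*(-17) = (10 + (-1921 + 24))*(-17) = (10 - 1897)*(-17) = -1887*(-17) = 32079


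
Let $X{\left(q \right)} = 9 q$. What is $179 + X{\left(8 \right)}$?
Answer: $251$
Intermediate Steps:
$179 + X{\left(8 \right)} = 179 + 9 \cdot 8 = 179 + 72 = 251$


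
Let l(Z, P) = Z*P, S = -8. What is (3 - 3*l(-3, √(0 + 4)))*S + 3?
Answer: -165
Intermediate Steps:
l(Z, P) = P*Z
(3 - 3*l(-3, √(0 + 4)))*S + 3 = (3 - 3*√(0 + 4)*(-3))*(-8) + 3 = (3 - 3*√4*(-3))*(-8) + 3 = (3 - 6*(-3))*(-8) + 3 = (3 - 3*(-6))*(-8) + 3 = (3 + 18)*(-8) + 3 = 21*(-8) + 3 = -168 + 3 = -165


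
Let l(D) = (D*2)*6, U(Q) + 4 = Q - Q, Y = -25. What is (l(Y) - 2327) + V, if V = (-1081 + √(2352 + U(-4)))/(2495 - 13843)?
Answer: -29810115/11348 - √587/5674 ≈ -2626.9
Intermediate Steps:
U(Q) = -4 (U(Q) = -4 + (Q - Q) = -4 + 0 = -4)
l(D) = 12*D (l(D) = (2*D)*6 = 12*D)
V = 1081/11348 - √587/5674 (V = (-1081 + √(2352 - 4))/(2495 - 13843) = (-1081 + √2348)/(-11348) = (-1081 + 2*√587)*(-1/11348) = 1081/11348 - √587/5674 ≈ 0.090989)
(l(Y) - 2327) + V = (12*(-25) - 2327) + (1081/11348 - √587/5674) = (-300 - 2327) + (1081/11348 - √587/5674) = -2627 + (1081/11348 - √587/5674) = -29810115/11348 - √587/5674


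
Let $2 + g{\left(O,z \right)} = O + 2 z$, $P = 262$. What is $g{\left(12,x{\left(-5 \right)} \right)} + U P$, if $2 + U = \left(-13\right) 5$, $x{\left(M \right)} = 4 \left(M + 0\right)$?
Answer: $-17584$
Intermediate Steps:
$x{\left(M \right)} = 4 M$
$g{\left(O,z \right)} = -2 + O + 2 z$ ($g{\left(O,z \right)} = -2 + \left(O + 2 z\right) = -2 + O + 2 z$)
$U = -67$ ($U = -2 - 65 = -67$)
$g{\left(12,x{\left(-5 \right)} \right)} + U P = \left(-2 + 12 + 2 \cdot 4 \left(-5\right)\right) - 17554 = \left(-2 + 12 + 2 \left(-20\right)\right) - 17554 = \left(-2 + 12 - 40\right) - 17554 = -30 - 17554 = -17584$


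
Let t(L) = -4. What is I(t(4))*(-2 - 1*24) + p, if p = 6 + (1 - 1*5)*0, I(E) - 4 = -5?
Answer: 32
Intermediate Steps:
I(E) = -1 (I(E) = 4 - 5 = -1)
p = 6 (p = 6 + (1 - 5)*0 = 6 - 4*0 = 6 + 0 = 6)
I(t(4))*(-2 - 1*24) + p = -(-2 - 1*24) + 6 = -(-2 - 24) + 6 = -1*(-26) + 6 = 26 + 6 = 32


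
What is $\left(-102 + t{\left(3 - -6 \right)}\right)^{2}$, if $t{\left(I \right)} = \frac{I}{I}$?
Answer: $10201$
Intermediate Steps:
$t{\left(I \right)} = 1$
$\left(-102 + t{\left(3 - -6 \right)}\right)^{2} = \left(-102 + 1\right)^{2} = \left(-101\right)^{2} = 10201$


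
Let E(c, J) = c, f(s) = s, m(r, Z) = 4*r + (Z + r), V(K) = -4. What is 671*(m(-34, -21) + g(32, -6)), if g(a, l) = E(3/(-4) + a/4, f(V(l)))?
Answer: -493185/4 ≈ -1.2330e+5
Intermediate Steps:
m(r, Z) = Z + 5*r
g(a, l) = -¾ + a/4 (g(a, l) = 3/(-4) + a/4 = 3*(-¼) + a*(¼) = -¾ + a/4)
671*(m(-34, -21) + g(32, -6)) = 671*((-21 + 5*(-34)) + (-¾ + (¼)*32)) = 671*((-21 - 170) + (-¾ + 8)) = 671*(-191 + 29/4) = 671*(-735/4) = -493185/4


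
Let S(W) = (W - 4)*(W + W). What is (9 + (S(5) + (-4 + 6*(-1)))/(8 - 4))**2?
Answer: 81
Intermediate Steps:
S(W) = 2*W*(-4 + W) (S(W) = (-4 + W)*(2*W) = 2*W*(-4 + W))
(9 + (S(5) + (-4 + 6*(-1)))/(8 - 4))**2 = (9 + (2*5*(-4 + 5) + (-4 + 6*(-1)))/(8 - 4))**2 = (9 + (2*5*1 + (-4 - 6))/4)**2 = (9 + (10 - 10)*(1/4))**2 = (9 + 0*(1/4))**2 = (9 + 0)**2 = 9**2 = 81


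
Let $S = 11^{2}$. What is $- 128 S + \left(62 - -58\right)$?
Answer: $-15368$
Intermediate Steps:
$S = 121$
$- 128 S + \left(62 - -58\right) = \left(-128\right) 121 + \left(62 - -58\right) = -15488 + \left(62 + 58\right) = -15488 + 120 = -15368$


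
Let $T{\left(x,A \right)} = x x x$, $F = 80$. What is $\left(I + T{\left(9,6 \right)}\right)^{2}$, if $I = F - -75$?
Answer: $781456$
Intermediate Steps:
$I = 155$ ($I = 80 - -75 = 80 + 75 = 155$)
$T{\left(x,A \right)} = x^{3}$ ($T{\left(x,A \right)} = x^{2} x = x^{3}$)
$\left(I + T{\left(9,6 \right)}\right)^{2} = \left(155 + 9^{3}\right)^{2} = \left(155 + 729\right)^{2} = 884^{2} = 781456$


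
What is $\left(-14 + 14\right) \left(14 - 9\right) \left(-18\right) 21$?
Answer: $0$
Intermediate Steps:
$\left(-14 + 14\right) \left(14 - 9\right) \left(-18\right) 21 = 0 \left(14 - 9\right) \left(-18\right) 21 = 0 \cdot 5 \left(-18\right) 21 = 0 \left(-18\right) 21 = 0 \cdot 21 = 0$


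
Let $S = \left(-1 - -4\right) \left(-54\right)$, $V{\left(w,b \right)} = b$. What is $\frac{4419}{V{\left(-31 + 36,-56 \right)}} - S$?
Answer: $\frac{4653}{56} \approx 83.089$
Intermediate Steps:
$S = -162$ ($S = \left(-1 + 4\right) \left(-54\right) = 3 \left(-54\right) = -162$)
$\frac{4419}{V{\left(-31 + 36,-56 \right)}} - S = \frac{4419}{-56} - -162 = 4419 \left(- \frac{1}{56}\right) + 162 = - \frac{4419}{56} + 162 = \frac{4653}{56}$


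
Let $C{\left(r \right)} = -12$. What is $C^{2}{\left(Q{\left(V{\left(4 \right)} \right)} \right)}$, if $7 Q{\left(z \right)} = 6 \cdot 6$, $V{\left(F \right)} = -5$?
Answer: $144$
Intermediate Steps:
$Q{\left(z \right)} = \frac{36}{7}$ ($Q{\left(z \right)} = \frac{6 \cdot 6}{7} = \frac{1}{7} \cdot 36 = \frac{36}{7}$)
$C^{2}{\left(Q{\left(V{\left(4 \right)} \right)} \right)} = \left(-12\right)^{2} = 144$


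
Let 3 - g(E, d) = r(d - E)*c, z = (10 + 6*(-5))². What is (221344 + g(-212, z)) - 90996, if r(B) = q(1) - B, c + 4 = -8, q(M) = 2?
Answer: 123031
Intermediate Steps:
c = -12 (c = -4 - 8 = -12)
r(B) = 2 - B
z = 400 (z = (10 - 30)² = (-20)² = 400)
g(E, d) = 27 - 12*d + 12*E (g(E, d) = 3 - (2 - (d - E))*(-12) = 3 - (2 + (E - d))*(-12) = 3 - (2 + E - d)*(-12) = 3 - (-24 - 12*E + 12*d) = 3 + (24 - 12*d + 12*E) = 27 - 12*d + 12*E)
(221344 + g(-212, z)) - 90996 = (221344 + (27 - 12*400 + 12*(-212))) - 90996 = (221344 + (27 - 4800 - 2544)) - 90996 = (221344 - 7317) - 90996 = 214027 - 90996 = 123031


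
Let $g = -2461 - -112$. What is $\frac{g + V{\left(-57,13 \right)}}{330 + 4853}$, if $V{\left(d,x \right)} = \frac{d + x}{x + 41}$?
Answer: $- \frac{63445}{139941} \approx -0.45337$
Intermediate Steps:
$g = -2349$ ($g = -2461 + 112 = -2349$)
$V{\left(d,x \right)} = \frac{d + x}{41 + x}$
$\frac{g + V{\left(-57,13 \right)}}{330 + 4853} = \frac{-2349 + \frac{-57 + 13}{41 + 13}}{330 + 4853} = \frac{-2349 + \frac{1}{54} \left(-44\right)}{5183} = \left(-2349 + \frac{1}{54} \left(-44\right)\right) \frac{1}{5183} = \left(-2349 - \frac{22}{27}\right) \frac{1}{5183} = \left(- \frac{63445}{27}\right) \frac{1}{5183} = - \frac{63445}{139941}$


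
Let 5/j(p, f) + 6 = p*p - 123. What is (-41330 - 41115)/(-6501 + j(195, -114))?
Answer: 3124335720/246361891 ≈ 12.682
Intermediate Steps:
j(p, f) = 5/(-129 + p²) (j(p, f) = 5/(-6 + (p*p - 123)) = 5/(-6 + (p² - 123)) = 5/(-6 + (-123 + p²)) = 5/(-129 + p²))
(-41330 - 41115)/(-6501 + j(195, -114)) = (-41330 - 41115)/(-6501 + 5/(-129 + 195²)) = -82445/(-6501 + 5/(-129 + 38025)) = -82445/(-6501 + 5/37896) = -82445/(-246361891/37896) = -82445*(-37896/246361891) = 3124335720/246361891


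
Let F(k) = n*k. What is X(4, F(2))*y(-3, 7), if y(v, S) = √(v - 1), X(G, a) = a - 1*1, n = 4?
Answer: 14*I ≈ 14.0*I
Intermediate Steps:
F(k) = 4*k
X(G, a) = -1 + a (X(G, a) = a - 1 = -1 + a)
y(v, S) = √(-1 + v)
X(4, F(2))*y(-3, 7) = (-1 + 4*2)*√(-1 - 3) = (-1 + 8)*√(-4) = 7*(2*I) = 14*I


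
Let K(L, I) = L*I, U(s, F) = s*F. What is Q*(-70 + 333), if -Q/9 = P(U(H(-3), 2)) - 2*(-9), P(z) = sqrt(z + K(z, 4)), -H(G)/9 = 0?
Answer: -42606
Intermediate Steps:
H(G) = 0 (H(G) = -9*0 = 0)
U(s, F) = F*s
K(L, I) = I*L
P(z) = sqrt(5)*sqrt(z) (P(z) = sqrt(z + 4*z) = sqrt(5*z) = sqrt(5)*sqrt(z))
Q = -162 (Q = -9*(sqrt(5)*sqrt(2*0) - 2*(-9)) = -9*(sqrt(5)*sqrt(0) + 18) = -9*(sqrt(5)*0 + 18) = -9*(0 + 18) = -9*18 = -162)
Q*(-70 + 333) = -162*(-70 + 333) = -162*263 = -42606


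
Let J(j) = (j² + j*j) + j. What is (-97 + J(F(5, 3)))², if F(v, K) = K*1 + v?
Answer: 1521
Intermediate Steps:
F(v, K) = K + v
J(j) = j + 2*j² (J(j) = (j² + j²) + j = 2*j² + j = j + 2*j²)
(-97 + J(F(5, 3)))² = (-97 + (3 + 5)*(1 + 2*(3 + 5)))² = (-97 + 8*(1 + 2*8))² = (-97 + 8*(1 + 16))² = (-97 + 8*17)² = (-97 + 136)² = 39² = 1521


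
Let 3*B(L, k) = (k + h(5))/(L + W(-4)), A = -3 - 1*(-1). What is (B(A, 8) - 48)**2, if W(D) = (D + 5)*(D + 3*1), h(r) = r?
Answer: 198025/81 ≈ 2444.8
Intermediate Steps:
A = -2 (A = -3 + 1 = -2)
W(D) = (3 + D)*(5 + D) (W(D) = (5 + D)*(D + 3) = (5 + D)*(3 + D) = (3 + D)*(5 + D))
B(L, k) = (5 + k)/(3*(-1 + L)) (B(L, k) = ((k + 5)/(L + (15 + (-4)**2 + 8*(-4))))/3 = ((5 + k)/(L + (15 + 16 - 32)))/3 = ((5 + k)/(L - 1))/3 = ((5 + k)/(-1 + L))/3 = (5 + k)/(3*(-1 + L)))
(B(A, 8) - 48)**2 = ((5 + 8)/(3*(-1 - 2)) - 48)**2 = ((1/3)*13/(-3) - 48)**2 = ((1/3)*(-1/3)*13 - 48)**2 = (-13/9 - 48)**2 = (-445/9)**2 = 198025/81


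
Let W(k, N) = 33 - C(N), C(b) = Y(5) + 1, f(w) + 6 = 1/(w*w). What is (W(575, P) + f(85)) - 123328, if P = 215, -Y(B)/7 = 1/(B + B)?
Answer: -1781703783/14450 ≈ -1.2330e+5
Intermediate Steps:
Y(B) = -7/(2*B) (Y(B) = -7/(B + B) = -7*1/(2*B) = -7/(2*B))
f(w) = -6 + w⁻² (f(w) = -6 + 1/(w*w) = -6 + 1/(w²) = -6 + w⁻²)
C(b) = 3/10 (C(b) = -7/2/5 + 1 = -7/2*⅕ + 1 = -7/10 + 1 = 3/10)
W(k, N) = 327/10 (W(k, N) = 33 - 1*3/10 = 33 - 3/10 = 327/10)
(W(575, P) + f(85)) - 123328 = (327/10 + (-6 + 85⁻²)) - 123328 = (327/10 + (-6 + 1/7225)) - 123328 = (327/10 - 43349/7225) - 123328 = 385817/14450 - 123328 = -1781703783/14450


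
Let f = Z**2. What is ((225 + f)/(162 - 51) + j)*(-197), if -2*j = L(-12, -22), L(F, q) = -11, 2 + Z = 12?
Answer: -368587/222 ≈ -1660.3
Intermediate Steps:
Z = 10 (Z = -2 + 12 = 10)
j = 11/2 (j = -1/2*(-11) = 11/2 ≈ 5.5000)
f = 100 (f = 10**2 = 100)
((225 + f)/(162 - 51) + j)*(-197) = ((225 + 100)/(162 - 51) + 11/2)*(-197) = (325/111 + 11/2)*(-197) = (1871/222)*(-197) = -368587/222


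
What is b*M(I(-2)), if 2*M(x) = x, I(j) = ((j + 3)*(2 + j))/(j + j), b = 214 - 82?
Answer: 0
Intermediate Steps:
b = 132
I(j) = (2 + j)*(3 + j)/(2*j) (I(j) = ((3 + j)*(2 + j))/((2*j)) = ((2 + j)*(3 + j))*(1/(2*j)) = (2 + j)*(3 + j)/(2*j))
M(x) = x/2
b*M(I(-2)) = 132*(((½)*(6 - 2*(5 - 2))/(-2))/2) = 132*(((½)*(-½)*(6 - 2*3))/2) = 132*(((½)*(-½)*(6 - 6))/2) = 132*(((½)*(-½)*0)/2) = 132*((½)*0) = 132*0 = 0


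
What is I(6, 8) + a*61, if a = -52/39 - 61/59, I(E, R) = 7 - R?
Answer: -25736/177 ≈ -145.40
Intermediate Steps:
a = -419/177 (a = -52*1/39 - 61*1/59 = -4/3 - 61/59 = -419/177 ≈ -2.3672)
I(6, 8) + a*61 = (7 - 1*8) - 419/177*61 = (7 - 8) - 25559/177 = -1 - 25559/177 = -25736/177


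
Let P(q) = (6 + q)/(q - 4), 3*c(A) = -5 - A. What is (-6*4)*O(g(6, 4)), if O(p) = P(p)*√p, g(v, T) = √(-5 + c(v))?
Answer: 184*3^(¾)*26^(¼)*√I/37 + 120*I*3^(¼)*26^(¾)*√I/37 ≈ -16.651 + 52.852*I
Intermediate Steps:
c(A) = -5/3 - A/3 (c(A) = (-5 - A)/3 = -5/3 - A/3)
P(q) = (6 + q)/(-4 + q)
g(v, T) = √(-20/3 - v/3) (g(v, T) = √(-5 + (-5/3 - v/3)) = √(-20/3 - v/3))
O(p) = √p*(6 + p)/(-4 + p) (O(p) = ((6 + p)/(-4 + p))*√p = √p*(6 + p)/(-4 + p))
(-6*4)*O(g(6, 4)) = (-6*4)*(√(√(-60 - 3*6)/3)*(6 + √(-60 - 3*6)/3)/(-4 + √(-60 - 3*6)/3)) = -24*√(√(-60 - 18)/3)*(6 + √(-60 - 18)/3)/(-4 + √(-60 - 18)/3) = -24*√(√(-78)/3)*(6 + √(-78)/3)/(-4 + √(-78)/3) = -24*√((I*√78)/3)*(6 + (I*√78)/3)/(-4 + (I*√78)/3) = -24*√(I*√78/3)*(6 + I*√78/3)/(-4 + I*√78/3) = -24*3^(¾)*26^(¼)*√I/3*(6 + I*√78/3)/(-4 + I*√78/3) = -8*3^(¾)*26^(¼)*√I*(6 + I*√78/3)/(-4 + I*√78/3)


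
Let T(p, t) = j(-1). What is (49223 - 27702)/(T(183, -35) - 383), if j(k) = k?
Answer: -21521/384 ≈ -56.044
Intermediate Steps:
T(p, t) = -1
(49223 - 27702)/(T(183, -35) - 383) = (49223 - 27702)/(-1 - 383) = 21521/(-384) = 21521*(-1/384) = -21521/384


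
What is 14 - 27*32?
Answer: -850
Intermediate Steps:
14 - 27*32 = 14 - 864 = -850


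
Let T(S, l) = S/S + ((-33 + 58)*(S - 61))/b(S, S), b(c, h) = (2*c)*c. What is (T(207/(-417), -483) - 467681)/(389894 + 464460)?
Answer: -1120738315/2033789697 ≈ -0.55106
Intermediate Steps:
b(c, h) = 2*c**2
T(S, l) = 1 + (-1525 + 25*S)/(2*S**2) (T(S, l) = S/S + ((-33 + 58)*(S - 61))/((2*S**2)) = 1 + (25*(-61 + S))*(1/(2*S**2)) = 1 + (-1525 + 25*S)*(1/(2*S**2)) = 1 + (-1525 + 25*S)/(2*S**2))
(T(207/(-417), -483) - 467681)/(389894 + 464460) = ((1 - 1525/(2*(207/(-417))**2) + 25/(2*((207/(-417))))) - 467681)/(389894 + 464460) = ((1 - 1525/(2*(207*(-1/417))**2) + 25/(2*((207*(-1/417))))) - 467681)/854354 = ((1 - 1525/(2*(-69/139)**2) + 25/(2*(-69/139))) - 467681)*(1/854354) = ((1 - 1525/2*19321/4761 + (25/2)*(-139/69)) - 467681)*(1/854354) = ((1 - 29464525/9522 - 3475/138) - 467681)*(1/854354) = (-14847389/4761 - 467681)*(1/854354) = -2241476630/4761*1/854354 = -1120738315/2033789697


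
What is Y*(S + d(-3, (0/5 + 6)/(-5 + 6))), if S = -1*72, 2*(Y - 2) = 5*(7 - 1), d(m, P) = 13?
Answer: -1003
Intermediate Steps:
Y = 17 (Y = 2 + (5*(7 - 1))/2 = 2 + (5*6)/2 = 2 + (1/2)*30 = 2 + 15 = 17)
S = -72
Y*(S + d(-3, (0/5 + 6)/(-5 + 6))) = 17*(-72 + 13) = 17*(-59) = -1003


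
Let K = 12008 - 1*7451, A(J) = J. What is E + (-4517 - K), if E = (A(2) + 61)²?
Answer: -5105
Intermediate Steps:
E = 3969 (E = (2 + 61)² = 63² = 3969)
K = 4557 (K = 12008 - 7451 = 4557)
E + (-4517 - K) = 3969 + (-4517 - 1*4557) = 3969 + (-4517 - 4557) = 3969 - 9074 = -5105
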